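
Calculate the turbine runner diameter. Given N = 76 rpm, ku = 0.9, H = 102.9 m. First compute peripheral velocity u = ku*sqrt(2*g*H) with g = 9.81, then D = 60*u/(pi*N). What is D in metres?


u = 0.9 * sqrt(2*9.81*102.9) = 40.4389 m/s
D = 60 * 40.4389 / (pi * 76) = 10.1622 m


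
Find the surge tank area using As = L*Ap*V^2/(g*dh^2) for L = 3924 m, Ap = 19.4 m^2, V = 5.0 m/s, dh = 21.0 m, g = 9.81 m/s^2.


As = 3924 * 19.4 * 5.0^2 / (9.81 * 21.0^2) = 439.9093 m^2


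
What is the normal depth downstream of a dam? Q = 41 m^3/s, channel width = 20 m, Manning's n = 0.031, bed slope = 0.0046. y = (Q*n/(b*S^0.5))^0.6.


y = (41 * 0.031 / (20 * 0.0046^0.5))^0.6 = 0.9617 m


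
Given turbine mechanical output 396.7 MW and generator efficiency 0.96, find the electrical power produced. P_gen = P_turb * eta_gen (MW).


P_gen = 396.7 * 0.96 = 380.8320 MW


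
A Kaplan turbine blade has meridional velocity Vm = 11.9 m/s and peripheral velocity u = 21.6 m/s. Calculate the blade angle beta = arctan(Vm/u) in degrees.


beta = arctan(11.9 / 21.6) = 28.8515 degrees


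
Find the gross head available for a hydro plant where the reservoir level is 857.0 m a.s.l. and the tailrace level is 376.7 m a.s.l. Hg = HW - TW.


Hg = 857.0 - 376.7 = 480.3000 m


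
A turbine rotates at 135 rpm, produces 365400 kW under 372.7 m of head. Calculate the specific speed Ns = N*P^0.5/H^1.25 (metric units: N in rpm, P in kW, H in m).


Ns = 135 * 365400^0.5 / 372.7^1.25 = 49.8332


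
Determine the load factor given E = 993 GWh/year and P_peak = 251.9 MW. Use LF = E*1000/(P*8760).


LF = 993 * 1000 / (251.9 * 8760) = 0.4500


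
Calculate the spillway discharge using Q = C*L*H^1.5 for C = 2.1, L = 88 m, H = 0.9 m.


Q = 2.1 * 88 * 0.9^1.5 = 157.7850 m^3/s


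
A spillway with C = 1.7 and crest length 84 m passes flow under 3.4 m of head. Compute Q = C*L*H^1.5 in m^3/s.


Q = 1.7 * 84 * 3.4^1.5 = 895.2546 m^3/s


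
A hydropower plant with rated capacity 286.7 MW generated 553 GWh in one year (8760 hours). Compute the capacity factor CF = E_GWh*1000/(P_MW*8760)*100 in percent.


CF = 553 * 1000 / (286.7 * 8760) * 100 = 22.0188 %


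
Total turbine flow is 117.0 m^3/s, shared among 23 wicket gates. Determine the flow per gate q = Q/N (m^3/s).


q = 117.0 / 23 = 5.0870 m^3/s


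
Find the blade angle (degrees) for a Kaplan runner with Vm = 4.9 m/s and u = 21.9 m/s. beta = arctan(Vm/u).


beta = arctan(4.9 / 21.9) = 12.6119 degrees


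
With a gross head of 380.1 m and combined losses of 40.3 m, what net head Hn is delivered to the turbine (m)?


Hn = 380.1 - 40.3 = 339.8000 m


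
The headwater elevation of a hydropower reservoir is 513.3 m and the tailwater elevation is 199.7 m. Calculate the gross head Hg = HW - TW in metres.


Hg = 513.3 - 199.7 = 313.6000 m


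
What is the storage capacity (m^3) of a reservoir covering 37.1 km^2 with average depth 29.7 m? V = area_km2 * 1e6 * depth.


V = 37.1 * 1e6 * 29.7 = 1.1019e+09 m^3


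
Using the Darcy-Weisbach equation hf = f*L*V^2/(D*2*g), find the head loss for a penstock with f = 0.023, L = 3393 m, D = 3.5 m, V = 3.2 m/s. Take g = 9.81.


hf = 0.023 * 3393 * 3.2^2 / (3.5 * 2 * 9.81) = 11.6371 m


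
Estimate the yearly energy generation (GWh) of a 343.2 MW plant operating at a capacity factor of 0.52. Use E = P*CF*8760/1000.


E = 343.2 * 0.52 * 8760 / 1000 = 1563.3446 GWh


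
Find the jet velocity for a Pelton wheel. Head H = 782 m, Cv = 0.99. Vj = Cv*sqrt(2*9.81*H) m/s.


Vj = 0.99 * sqrt(2*9.81*782) = 122.6276 m/s


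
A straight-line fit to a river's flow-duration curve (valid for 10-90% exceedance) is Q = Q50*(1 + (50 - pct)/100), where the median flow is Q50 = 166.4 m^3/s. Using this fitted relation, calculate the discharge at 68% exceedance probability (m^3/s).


Q = 166.4 * (1 + (50 - 68)/100) = 136.4480 m^3/s


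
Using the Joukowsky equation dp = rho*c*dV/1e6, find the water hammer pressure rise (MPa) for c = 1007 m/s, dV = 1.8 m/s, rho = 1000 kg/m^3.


dp = 1000 * 1007 * 1.8 / 1e6 = 1.8126 MPa


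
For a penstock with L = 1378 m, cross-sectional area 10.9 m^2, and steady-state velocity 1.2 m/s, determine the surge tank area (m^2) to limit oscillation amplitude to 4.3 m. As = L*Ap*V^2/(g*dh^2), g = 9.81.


As = 1378 * 10.9 * 1.2^2 / (9.81 * 4.3^2) = 119.2428 m^2


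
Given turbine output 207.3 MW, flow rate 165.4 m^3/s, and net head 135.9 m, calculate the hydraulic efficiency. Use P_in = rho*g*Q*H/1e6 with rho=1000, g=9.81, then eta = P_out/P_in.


P_in = 1000 * 9.81 * 165.4 * 135.9 / 1e6 = 220.5078 MW
eta = 207.3 / 220.5078 = 0.9401


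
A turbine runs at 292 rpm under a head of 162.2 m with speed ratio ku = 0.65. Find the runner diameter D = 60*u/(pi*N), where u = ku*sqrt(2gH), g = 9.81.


u = 0.65 * sqrt(2*9.81*162.2) = 36.6681 m/s
D = 60 * 36.6681 / (pi * 292) = 2.3983 m


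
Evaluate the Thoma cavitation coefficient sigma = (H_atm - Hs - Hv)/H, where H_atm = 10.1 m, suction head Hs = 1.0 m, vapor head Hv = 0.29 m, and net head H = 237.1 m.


sigma = (10.1 - 1.0 - 0.29) / 237.1 = 0.0372


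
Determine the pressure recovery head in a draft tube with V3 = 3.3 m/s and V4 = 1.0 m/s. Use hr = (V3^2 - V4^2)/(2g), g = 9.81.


hr = (3.3^2 - 1.0^2) / (2*9.81) = 0.5041 m


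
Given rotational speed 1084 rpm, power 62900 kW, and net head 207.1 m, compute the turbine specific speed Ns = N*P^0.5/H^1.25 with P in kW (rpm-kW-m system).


Ns = 1084 * 62900^0.5 / 207.1^1.25 = 346.0425


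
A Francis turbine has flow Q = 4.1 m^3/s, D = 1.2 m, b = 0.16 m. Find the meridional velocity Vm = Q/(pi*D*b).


Vm = 4.1 / (pi * 1.2 * 0.16) = 6.7972 m/s


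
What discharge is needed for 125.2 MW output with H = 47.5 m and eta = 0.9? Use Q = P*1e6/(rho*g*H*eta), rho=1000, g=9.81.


Q = 125.2 * 1e6 / (1000 * 9.81 * 47.5 * 0.9) = 298.5377 m^3/s


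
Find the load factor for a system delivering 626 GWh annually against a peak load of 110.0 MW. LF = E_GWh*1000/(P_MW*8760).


LF = 626 * 1000 / (110.0 * 8760) = 0.6496


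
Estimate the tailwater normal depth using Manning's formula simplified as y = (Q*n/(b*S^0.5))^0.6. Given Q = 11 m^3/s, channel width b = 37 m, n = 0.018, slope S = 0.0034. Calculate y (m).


y = (11 * 0.018 / (37 * 0.0034^0.5))^0.6 = 0.2386 m


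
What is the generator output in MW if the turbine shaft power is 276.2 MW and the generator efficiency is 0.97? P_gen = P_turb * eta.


P_gen = 276.2 * 0.97 = 267.9140 MW


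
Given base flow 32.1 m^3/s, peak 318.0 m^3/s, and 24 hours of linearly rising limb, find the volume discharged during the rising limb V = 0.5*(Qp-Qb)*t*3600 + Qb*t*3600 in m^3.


V = 0.5*(318.0 - 32.1)*24*3600 + 32.1*24*3600 = 1.5124e+07 m^3


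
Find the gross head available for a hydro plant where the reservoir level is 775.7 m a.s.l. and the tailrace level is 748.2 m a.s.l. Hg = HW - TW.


Hg = 775.7 - 748.2 = 27.5000 m


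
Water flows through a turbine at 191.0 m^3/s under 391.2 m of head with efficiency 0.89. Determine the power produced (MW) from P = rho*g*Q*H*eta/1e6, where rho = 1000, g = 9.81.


P = 1000 * 9.81 * 191.0 * 391.2 * 0.89 / 1e6 = 652.3659 MW


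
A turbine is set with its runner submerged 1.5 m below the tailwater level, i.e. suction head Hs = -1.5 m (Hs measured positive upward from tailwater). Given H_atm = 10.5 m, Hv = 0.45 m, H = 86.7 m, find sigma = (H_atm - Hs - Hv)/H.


sigma = (10.5 - (-1.5) - 0.45) / 86.7 = 0.1332


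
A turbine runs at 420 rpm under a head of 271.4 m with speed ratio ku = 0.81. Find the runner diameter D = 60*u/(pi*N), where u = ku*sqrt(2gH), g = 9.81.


u = 0.81 * sqrt(2*9.81*271.4) = 59.1071 m/s
D = 60 * 59.1071 / (pi * 420) = 2.6878 m


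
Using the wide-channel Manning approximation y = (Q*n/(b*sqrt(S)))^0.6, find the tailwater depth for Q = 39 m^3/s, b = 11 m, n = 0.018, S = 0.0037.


y = (39 * 0.018 / (11 * 0.0037^0.5))^0.6 = 1.0292 m


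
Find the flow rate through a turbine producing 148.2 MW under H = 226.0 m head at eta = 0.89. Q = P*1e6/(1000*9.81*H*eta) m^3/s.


Q = 148.2 * 1e6 / (1000 * 9.81 * 226.0 * 0.89) = 75.1071 m^3/s


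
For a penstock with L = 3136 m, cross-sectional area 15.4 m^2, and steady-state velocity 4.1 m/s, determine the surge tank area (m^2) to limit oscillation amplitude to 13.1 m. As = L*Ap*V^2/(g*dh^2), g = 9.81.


As = 3136 * 15.4 * 4.1^2 / (9.81 * 13.1^2) = 482.2285 m^2


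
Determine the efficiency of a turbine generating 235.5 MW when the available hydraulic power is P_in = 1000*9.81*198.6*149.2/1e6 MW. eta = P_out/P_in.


P_in = 1000 * 9.81 * 198.6 * 149.2 / 1e6 = 290.6813 MW
eta = 235.5 / 290.6813 = 0.8102


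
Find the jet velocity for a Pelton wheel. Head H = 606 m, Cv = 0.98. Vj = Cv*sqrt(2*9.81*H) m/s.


Vj = 0.98 * sqrt(2*9.81*606) = 106.8592 m/s


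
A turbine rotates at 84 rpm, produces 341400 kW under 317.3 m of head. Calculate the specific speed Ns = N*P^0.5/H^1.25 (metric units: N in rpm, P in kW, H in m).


Ns = 84 * 341400^0.5 / 317.3^1.25 = 36.6500


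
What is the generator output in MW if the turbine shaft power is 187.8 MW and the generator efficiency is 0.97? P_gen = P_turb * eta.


P_gen = 187.8 * 0.97 = 182.1660 MW


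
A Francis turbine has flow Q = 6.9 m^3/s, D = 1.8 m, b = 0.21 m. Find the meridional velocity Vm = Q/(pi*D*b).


Vm = 6.9 / (pi * 1.8 * 0.21) = 5.8104 m/s


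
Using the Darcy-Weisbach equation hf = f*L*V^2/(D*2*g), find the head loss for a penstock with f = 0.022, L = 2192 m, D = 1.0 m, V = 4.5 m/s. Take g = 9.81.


hf = 0.022 * 2192 * 4.5^2 / (1.0 * 2 * 9.81) = 49.7725 m


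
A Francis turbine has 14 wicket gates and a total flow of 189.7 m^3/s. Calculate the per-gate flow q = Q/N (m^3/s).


q = 189.7 / 14 = 13.5500 m^3/s


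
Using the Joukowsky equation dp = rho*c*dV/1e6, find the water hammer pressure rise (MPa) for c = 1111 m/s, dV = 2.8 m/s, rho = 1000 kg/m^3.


dp = 1000 * 1111 * 2.8 / 1e6 = 3.1108 MPa


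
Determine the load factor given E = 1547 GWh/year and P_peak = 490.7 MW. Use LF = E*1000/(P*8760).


LF = 1547 * 1000 / (490.7 * 8760) = 0.3599


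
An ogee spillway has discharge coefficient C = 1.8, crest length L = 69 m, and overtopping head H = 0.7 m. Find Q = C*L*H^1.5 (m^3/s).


Q = 1.8 * 69 * 0.7^1.5 = 72.7392 m^3/s


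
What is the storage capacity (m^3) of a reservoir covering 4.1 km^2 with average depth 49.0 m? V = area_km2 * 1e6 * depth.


V = 4.1 * 1e6 * 49.0 = 2.0090e+08 m^3


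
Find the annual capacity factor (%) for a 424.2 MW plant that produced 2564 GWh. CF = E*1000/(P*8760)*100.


CF = 2564 * 1000 / (424.2 * 8760) * 100 = 68.9991 %


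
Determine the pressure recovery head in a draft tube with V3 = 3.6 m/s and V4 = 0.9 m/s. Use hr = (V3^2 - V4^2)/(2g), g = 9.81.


hr = (3.6^2 - 0.9^2) / (2*9.81) = 0.6193 m


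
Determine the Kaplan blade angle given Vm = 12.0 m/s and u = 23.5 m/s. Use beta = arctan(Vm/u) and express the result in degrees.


beta = arctan(12.0 / 23.5) = 27.0506 degrees


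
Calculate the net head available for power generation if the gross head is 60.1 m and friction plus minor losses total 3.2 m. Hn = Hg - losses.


Hn = 60.1 - 3.2 = 56.9000 m


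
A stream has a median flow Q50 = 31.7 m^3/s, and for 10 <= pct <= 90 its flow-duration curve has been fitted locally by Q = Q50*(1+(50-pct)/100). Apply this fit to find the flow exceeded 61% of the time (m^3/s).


Q = 31.7 * (1 + (50 - 61)/100) = 28.2130 m^3/s


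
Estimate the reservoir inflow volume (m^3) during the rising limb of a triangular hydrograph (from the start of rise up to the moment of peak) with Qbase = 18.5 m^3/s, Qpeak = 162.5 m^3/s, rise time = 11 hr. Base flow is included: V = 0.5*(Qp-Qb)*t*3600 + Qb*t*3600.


V = 0.5*(162.5 - 18.5)*11*3600 + 18.5*11*3600 = 3.5838e+06 m^3


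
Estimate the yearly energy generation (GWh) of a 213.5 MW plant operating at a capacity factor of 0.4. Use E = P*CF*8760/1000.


E = 213.5 * 0.4 * 8760 / 1000 = 748.1040 GWh


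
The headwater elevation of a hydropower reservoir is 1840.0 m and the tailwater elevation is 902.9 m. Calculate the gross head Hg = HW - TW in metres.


Hg = 1840.0 - 902.9 = 937.1000 m


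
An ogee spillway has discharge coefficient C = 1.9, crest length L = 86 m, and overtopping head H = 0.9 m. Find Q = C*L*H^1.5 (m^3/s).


Q = 1.9 * 86 * 0.9^1.5 = 139.5134 m^3/s


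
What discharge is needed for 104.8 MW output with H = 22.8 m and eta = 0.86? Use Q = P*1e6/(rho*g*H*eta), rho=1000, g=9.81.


Q = 104.8 * 1e6 / (1000 * 9.81 * 22.8 * 0.86) = 544.8274 m^3/s


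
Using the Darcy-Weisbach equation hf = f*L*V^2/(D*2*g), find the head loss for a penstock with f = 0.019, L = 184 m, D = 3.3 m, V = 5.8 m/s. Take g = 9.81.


hf = 0.019 * 184 * 5.8^2 / (3.3 * 2 * 9.81) = 1.8164 m


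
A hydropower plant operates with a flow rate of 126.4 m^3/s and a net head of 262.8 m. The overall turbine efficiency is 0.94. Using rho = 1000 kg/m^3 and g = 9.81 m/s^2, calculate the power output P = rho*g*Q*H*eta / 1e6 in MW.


P = 1000 * 9.81 * 126.4 * 262.8 * 0.94 / 1e6 = 306.3157 MW


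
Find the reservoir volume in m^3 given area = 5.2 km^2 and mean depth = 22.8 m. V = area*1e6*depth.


V = 5.2 * 1e6 * 22.8 = 1.1856e+08 m^3


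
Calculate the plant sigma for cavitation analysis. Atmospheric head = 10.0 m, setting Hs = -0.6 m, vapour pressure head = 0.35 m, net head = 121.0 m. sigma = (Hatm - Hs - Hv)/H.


sigma = (10.0 - (-0.6) - 0.35) / 121.0 = 0.0847


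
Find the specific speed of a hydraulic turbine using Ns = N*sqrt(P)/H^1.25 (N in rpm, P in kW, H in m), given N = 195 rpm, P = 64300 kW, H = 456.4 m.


Ns = 195 * 64300^0.5 / 456.4^1.25 = 23.4400


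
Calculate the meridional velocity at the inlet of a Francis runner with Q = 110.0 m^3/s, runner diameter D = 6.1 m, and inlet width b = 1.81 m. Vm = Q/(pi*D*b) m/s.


Vm = 110.0 / (pi * 6.1 * 1.81) = 3.1713 m/s


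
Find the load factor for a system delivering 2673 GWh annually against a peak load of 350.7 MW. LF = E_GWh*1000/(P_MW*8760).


LF = 2673 * 1000 / (350.7 * 8760) = 0.8701


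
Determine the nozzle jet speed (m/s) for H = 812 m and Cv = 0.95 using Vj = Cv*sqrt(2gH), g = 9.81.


Vj = 0.95 * sqrt(2*9.81*812) = 119.9088 m/s


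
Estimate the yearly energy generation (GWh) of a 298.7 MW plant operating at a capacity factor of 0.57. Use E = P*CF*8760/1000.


E = 298.7 * 0.57 * 8760 / 1000 = 1491.4688 GWh


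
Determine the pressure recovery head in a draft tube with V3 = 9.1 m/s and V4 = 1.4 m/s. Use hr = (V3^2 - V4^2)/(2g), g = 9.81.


hr = (9.1^2 - 1.4^2) / (2*9.81) = 4.1208 m


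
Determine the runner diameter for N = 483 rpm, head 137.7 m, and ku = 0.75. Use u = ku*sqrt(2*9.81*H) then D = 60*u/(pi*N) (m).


u = 0.75 * sqrt(2*9.81*137.7) = 38.9832 m/s
D = 60 * 38.9832 / (pi * 483) = 1.5415 m


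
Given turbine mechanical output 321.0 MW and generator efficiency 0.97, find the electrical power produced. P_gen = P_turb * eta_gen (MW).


P_gen = 321.0 * 0.97 = 311.3700 MW


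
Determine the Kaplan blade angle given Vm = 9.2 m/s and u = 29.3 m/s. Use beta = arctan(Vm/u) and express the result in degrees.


beta = arctan(9.2 / 29.3) = 17.4319 degrees


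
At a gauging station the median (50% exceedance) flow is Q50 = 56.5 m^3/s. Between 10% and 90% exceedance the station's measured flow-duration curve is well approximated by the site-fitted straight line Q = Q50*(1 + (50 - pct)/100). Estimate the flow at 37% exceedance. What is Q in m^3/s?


Q = 56.5 * (1 + (50 - 37)/100) = 63.8450 m^3/s


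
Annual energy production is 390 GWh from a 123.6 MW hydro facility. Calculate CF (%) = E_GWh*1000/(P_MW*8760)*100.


CF = 390 * 1000 / (123.6 * 8760) * 100 = 36.0199 %


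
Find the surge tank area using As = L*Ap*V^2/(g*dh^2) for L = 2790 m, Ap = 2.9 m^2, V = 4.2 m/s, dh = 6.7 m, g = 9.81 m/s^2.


As = 2790 * 2.9 * 4.2^2 / (9.81 * 6.7^2) = 324.1023 m^2


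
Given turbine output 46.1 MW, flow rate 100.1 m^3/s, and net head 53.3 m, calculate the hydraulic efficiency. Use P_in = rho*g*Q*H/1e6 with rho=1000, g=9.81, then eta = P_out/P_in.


P_in = 1000 * 9.81 * 100.1 * 53.3 / 1e6 = 52.3396 MW
eta = 46.1 / 52.3396 = 0.8808


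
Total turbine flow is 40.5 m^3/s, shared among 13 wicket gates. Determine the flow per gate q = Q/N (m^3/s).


q = 40.5 / 13 = 3.1154 m^3/s


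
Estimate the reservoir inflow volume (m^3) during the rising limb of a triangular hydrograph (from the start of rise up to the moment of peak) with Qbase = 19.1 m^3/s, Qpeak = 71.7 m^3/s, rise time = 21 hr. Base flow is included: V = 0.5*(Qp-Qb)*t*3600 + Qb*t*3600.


V = 0.5*(71.7 - 19.1)*21*3600 + 19.1*21*3600 = 3.4322e+06 m^3


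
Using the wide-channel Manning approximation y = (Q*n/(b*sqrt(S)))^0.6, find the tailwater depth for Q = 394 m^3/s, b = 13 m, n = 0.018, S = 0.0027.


y = (394 * 0.018 / (13 * 0.0027^0.5))^0.6 = 4.0991 m


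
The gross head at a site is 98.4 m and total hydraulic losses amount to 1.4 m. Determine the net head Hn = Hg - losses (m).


Hn = 98.4 - 1.4 = 97.0000 m


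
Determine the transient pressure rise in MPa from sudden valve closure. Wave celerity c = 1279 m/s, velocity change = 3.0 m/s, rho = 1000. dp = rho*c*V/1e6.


dp = 1000 * 1279 * 3.0 / 1e6 = 3.8370 MPa


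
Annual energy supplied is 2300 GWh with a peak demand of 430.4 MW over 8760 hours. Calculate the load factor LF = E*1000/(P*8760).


LF = 2300 * 1000 / (430.4 * 8760) = 0.6100


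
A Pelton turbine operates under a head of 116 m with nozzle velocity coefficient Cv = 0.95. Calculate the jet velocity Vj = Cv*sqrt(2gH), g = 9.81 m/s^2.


Vj = 0.95 * sqrt(2*9.81*116) = 45.3213 m/s


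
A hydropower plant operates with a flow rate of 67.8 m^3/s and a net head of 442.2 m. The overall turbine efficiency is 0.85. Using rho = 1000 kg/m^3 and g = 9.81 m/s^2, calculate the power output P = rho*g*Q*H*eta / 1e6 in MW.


P = 1000 * 9.81 * 67.8 * 442.2 * 0.85 / 1e6 = 249.9979 MW


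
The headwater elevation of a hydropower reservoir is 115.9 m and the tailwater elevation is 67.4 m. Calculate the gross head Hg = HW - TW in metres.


Hg = 115.9 - 67.4 = 48.5000 m


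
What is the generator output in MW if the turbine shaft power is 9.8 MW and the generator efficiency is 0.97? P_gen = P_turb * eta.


P_gen = 9.8 * 0.97 = 9.5060 MW


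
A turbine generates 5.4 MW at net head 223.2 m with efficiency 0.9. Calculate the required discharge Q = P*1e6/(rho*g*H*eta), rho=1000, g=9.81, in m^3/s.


Q = 5.4 * 1e6 / (1000 * 9.81 * 223.2 * 0.9) = 2.7402 m^3/s


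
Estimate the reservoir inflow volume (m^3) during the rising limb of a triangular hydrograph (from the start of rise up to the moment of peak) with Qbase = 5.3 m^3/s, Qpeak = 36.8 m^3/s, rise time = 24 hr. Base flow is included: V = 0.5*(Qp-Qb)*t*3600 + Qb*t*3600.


V = 0.5*(36.8 - 5.3)*24*3600 + 5.3*24*3600 = 1.8187e+06 m^3


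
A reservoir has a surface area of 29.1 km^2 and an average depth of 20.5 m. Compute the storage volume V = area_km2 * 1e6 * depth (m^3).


V = 29.1 * 1e6 * 20.5 = 5.9655e+08 m^3


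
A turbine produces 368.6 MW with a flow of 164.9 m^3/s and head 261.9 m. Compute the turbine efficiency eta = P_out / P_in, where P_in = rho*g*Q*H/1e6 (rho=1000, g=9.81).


P_in = 1000 * 9.81 * 164.9 * 261.9 / 1e6 = 423.6675 MW
eta = 368.6 / 423.6675 = 0.8700


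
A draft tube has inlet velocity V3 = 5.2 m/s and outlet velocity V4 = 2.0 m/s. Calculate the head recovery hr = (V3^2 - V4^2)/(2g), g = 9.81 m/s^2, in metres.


hr = (5.2^2 - 2.0^2) / (2*9.81) = 1.1743 m


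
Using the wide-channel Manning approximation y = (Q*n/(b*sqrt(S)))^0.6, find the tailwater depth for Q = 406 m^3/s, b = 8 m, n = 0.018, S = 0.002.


y = (406 * 0.018 / (8 * 0.002^0.5))^0.6 = 6.1111 m


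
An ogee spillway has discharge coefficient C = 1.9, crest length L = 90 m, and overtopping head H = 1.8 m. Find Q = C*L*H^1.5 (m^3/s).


Q = 1.9 * 90 * 1.8^1.5 = 412.9570 m^3/s


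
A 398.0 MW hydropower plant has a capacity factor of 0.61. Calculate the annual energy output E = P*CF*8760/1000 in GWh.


E = 398.0 * 0.61 * 8760 / 1000 = 2126.7528 GWh


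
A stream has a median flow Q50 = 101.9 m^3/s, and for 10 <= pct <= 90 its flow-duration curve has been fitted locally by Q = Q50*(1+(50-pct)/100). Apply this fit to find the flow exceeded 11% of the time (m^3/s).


Q = 101.9 * (1 + (50 - 11)/100) = 141.6410 m^3/s


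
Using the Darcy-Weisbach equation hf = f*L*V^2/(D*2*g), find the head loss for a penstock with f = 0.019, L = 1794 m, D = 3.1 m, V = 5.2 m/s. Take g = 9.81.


hf = 0.019 * 1794 * 5.2^2 / (3.1 * 2 * 9.81) = 15.1538 m


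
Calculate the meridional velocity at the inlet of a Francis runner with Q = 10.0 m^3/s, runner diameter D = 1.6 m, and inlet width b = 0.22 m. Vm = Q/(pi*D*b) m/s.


Vm = 10.0 / (pi * 1.6 * 0.22) = 9.0429 m/s


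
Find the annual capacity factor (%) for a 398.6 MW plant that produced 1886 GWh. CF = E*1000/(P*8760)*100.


CF = 1886 * 1000 / (398.6 * 8760) * 100 = 54.0132 %


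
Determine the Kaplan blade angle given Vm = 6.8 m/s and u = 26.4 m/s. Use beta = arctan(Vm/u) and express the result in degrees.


beta = arctan(6.8 / 26.4) = 14.4440 degrees


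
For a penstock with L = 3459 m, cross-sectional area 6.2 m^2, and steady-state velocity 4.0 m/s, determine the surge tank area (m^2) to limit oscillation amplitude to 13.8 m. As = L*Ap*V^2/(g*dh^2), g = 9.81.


As = 3459 * 6.2 * 4.0^2 / (9.81 * 13.8^2) = 183.6687 m^2


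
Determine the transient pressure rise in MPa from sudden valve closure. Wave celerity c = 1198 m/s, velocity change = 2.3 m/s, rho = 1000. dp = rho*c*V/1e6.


dp = 1000 * 1198 * 2.3 / 1e6 = 2.7554 MPa


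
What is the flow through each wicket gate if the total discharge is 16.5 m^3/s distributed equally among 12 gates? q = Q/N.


q = 16.5 / 12 = 1.3750 m^3/s


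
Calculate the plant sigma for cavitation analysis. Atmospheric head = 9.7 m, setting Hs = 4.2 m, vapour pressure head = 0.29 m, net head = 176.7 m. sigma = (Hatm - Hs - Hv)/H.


sigma = (9.7 - 4.2 - 0.29) / 176.7 = 0.0295


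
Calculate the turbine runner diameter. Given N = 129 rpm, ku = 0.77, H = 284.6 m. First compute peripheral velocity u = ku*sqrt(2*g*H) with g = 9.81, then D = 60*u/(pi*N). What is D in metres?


u = 0.77 * sqrt(2*9.81*284.6) = 57.5384 m/s
D = 60 * 57.5384 / (pi * 129) = 8.5186 m


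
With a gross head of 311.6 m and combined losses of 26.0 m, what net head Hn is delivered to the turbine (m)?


Hn = 311.6 - 26.0 = 285.6000 m


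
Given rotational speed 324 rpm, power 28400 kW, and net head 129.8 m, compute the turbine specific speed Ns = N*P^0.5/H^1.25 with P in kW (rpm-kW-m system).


Ns = 324 * 28400^0.5 / 129.8^1.25 = 124.6266


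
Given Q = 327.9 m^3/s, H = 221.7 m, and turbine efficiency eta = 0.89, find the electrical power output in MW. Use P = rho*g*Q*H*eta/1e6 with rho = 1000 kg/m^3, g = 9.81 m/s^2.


P = 1000 * 9.81 * 327.9 * 221.7 * 0.89 / 1e6 = 634.6965 MW


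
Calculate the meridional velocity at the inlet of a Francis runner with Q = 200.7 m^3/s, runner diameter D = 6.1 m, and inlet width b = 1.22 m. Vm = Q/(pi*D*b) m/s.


Vm = 200.7 / (pi * 6.1 * 1.22) = 8.5844 m/s


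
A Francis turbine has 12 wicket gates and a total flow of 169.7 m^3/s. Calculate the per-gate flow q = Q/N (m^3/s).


q = 169.7 / 12 = 14.1417 m^3/s


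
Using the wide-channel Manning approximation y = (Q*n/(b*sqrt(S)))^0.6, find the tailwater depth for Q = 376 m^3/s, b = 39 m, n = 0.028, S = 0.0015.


y = (376 * 0.028 / (39 * 0.0015^0.5))^0.6 = 3.2058 m


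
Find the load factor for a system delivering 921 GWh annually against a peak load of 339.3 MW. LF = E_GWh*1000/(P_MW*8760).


LF = 921 * 1000 / (339.3 * 8760) = 0.3099


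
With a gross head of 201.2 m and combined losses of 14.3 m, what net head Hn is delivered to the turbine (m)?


Hn = 201.2 - 14.3 = 186.9000 m


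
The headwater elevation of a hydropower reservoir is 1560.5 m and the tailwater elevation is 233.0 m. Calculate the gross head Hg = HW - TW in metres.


Hg = 1560.5 - 233.0 = 1327.5000 m


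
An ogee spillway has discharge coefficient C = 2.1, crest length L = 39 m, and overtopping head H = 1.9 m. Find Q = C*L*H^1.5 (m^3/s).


Q = 2.1 * 39 * 1.9^1.5 = 214.4936 m^3/s


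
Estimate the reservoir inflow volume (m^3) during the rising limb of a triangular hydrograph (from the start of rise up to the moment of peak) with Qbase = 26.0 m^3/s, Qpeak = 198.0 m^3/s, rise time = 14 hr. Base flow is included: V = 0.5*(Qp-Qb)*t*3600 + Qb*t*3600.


V = 0.5*(198.0 - 26.0)*14*3600 + 26.0*14*3600 = 5.6448e+06 m^3


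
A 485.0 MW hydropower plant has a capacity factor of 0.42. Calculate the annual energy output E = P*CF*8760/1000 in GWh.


E = 485.0 * 0.42 * 8760 / 1000 = 1784.4120 GWh


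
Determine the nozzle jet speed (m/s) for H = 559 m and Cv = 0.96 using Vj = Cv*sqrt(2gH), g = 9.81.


Vj = 0.96 * sqrt(2*9.81*559) = 100.5372 m/s


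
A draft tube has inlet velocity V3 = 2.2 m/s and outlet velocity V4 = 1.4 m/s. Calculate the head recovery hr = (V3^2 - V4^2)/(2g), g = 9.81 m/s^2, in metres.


hr = (2.2^2 - 1.4^2) / (2*9.81) = 0.1468 m


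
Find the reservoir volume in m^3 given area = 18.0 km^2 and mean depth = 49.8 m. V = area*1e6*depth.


V = 18.0 * 1e6 * 49.8 = 8.9640e+08 m^3


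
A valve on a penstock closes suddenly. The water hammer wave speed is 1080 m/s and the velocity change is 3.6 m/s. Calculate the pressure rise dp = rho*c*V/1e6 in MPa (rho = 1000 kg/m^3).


dp = 1000 * 1080 * 3.6 / 1e6 = 3.8880 MPa


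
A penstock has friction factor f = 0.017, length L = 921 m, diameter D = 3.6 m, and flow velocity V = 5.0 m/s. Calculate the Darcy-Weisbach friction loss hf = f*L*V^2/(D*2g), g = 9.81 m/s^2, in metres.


hf = 0.017 * 921 * 5.0^2 / (3.6 * 2 * 9.81) = 5.5418 m


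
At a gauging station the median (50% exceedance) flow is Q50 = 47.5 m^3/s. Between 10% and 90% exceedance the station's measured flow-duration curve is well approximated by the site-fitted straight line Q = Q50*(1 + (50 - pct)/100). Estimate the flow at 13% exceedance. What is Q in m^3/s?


Q = 47.5 * (1 + (50 - 13)/100) = 65.0750 m^3/s


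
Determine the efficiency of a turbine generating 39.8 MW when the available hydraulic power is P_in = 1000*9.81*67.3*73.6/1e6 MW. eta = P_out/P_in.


P_in = 1000 * 9.81 * 67.3 * 73.6 / 1e6 = 48.5917 MW
eta = 39.8 / 48.5917 = 0.8191


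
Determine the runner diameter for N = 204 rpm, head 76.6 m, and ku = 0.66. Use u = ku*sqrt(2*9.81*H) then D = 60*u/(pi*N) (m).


u = 0.66 * sqrt(2*9.81*76.6) = 25.5863 m/s
D = 60 * 25.5863 / (pi * 204) = 2.3954 m


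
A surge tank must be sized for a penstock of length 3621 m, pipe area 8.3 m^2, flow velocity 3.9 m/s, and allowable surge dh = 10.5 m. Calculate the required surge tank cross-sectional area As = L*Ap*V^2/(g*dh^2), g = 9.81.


As = 3621 * 8.3 * 3.9^2 / (9.81 * 10.5^2) = 422.6572 m^2


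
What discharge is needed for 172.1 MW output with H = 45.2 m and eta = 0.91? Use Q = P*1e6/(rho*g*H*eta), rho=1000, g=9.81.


Q = 172.1 * 1e6 / (1000 * 9.81 * 45.2 * 0.91) = 426.5128 m^3/s


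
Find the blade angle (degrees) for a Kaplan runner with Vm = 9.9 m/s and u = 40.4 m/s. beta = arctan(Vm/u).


beta = arctan(9.9 / 40.4) = 13.7690 degrees


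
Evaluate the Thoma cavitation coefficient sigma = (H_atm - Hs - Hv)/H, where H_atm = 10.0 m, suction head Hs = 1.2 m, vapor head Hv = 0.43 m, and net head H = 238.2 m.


sigma = (10.0 - 1.2 - 0.43) / 238.2 = 0.0351


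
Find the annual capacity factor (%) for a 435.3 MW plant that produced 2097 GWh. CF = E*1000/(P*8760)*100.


CF = 2097 * 1000 / (435.3 * 8760) * 100 = 54.9928 %


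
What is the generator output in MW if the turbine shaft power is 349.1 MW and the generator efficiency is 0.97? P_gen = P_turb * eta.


P_gen = 349.1 * 0.97 = 338.6270 MW


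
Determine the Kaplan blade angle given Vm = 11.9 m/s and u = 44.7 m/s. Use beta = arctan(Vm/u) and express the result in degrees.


beta = arctan(11.9 / 44.7) = 14.9075 degrees


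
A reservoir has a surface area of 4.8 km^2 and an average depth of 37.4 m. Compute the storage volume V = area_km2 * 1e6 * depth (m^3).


V = 4.8 * 1e6 * 37.4 = 1.7952e+08 m^3


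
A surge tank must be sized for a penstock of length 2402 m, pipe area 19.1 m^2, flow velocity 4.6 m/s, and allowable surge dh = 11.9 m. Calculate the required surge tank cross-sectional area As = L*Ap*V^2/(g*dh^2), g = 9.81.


As = 2402 * 19.1 * 4.6^2 / (9.81 * 11.9^2) = 698.8100 m^2


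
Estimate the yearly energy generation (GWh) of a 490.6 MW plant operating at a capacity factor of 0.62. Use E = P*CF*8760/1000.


E = 490.6 * 0.62 * 8760 / 1000 = 2664.5467 GWh


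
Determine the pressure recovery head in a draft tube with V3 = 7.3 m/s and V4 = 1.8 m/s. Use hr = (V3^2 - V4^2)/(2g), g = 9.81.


hr = (7.3^2 - 1.8^2) / (2*9.81) = 2.5510 m


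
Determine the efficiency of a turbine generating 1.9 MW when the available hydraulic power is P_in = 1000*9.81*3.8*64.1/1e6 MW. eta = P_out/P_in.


P_in = 1000 * 9.81 * 3.8 * 64.1 / 1e6 = 2.3895 MW
eta = 1.9 / 2.3895 = 0.7951


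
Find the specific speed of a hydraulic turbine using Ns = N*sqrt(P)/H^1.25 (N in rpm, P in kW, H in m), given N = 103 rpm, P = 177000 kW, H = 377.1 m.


Ns = 103 * 177000^0.5 / 377.1^1.25 = 26.0767


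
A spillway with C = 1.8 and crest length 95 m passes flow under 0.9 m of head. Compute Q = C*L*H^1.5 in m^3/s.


Q = 1.8 * 95 * 0.9^1.5 = 146.0024 m^3/s


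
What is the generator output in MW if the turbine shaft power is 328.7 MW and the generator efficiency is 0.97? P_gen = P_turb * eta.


P_gen = 328.7 * 0.97 = 318.8390 MW


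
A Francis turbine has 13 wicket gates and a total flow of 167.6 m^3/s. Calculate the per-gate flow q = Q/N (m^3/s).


q = 167.6 / 13 = 12.8923 m^3/s


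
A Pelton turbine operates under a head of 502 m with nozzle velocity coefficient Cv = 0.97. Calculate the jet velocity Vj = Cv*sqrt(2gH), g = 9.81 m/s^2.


Vj = 0.97 * sqrt(2*9.81*502) = 96.2660 m/s


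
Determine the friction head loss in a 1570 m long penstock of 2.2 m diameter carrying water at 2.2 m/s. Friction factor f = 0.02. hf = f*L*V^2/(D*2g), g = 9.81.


hf = 0.02 * 1570 * 2.2^2 / (2.2 * 2 * 9.81) = 3.5209 m


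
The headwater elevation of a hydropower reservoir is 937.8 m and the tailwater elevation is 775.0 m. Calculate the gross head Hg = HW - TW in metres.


Hg = 937.8 - 775.0 = 162.8000 m


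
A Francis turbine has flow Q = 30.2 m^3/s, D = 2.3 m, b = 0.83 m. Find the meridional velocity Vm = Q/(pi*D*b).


Vm = 30.2 / (pi * 2.3 * 0.83) = 5.0356 m/s


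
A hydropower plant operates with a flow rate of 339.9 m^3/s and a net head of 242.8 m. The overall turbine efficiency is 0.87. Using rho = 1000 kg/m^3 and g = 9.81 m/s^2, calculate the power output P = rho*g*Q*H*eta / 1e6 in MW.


P = 1000 * 9.81 * 339.9 * 242.8 * 0.87 / 1e6 = 704.3493 MW


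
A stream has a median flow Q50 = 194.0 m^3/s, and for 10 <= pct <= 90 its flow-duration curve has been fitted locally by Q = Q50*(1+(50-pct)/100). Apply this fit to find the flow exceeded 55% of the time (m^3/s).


Q = 194.0 * (1 + (50 - 55)/100) = 184.3000 m^3/s


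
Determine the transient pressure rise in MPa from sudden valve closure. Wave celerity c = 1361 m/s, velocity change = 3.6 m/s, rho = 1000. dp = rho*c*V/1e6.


dp = 1000 * 1361 * 3.6 / 1e6 = 4.8996 MPa


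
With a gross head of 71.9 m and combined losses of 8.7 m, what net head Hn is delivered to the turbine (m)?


Hn = 71.9 - 8.7 = 63.2000 m


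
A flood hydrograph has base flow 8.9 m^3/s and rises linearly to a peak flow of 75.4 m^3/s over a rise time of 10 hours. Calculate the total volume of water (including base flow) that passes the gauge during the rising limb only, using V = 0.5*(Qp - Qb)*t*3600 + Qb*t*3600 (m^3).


V = 0.5*(75.4 - 8.9)*10*3600 + 8.9*10*3600 = 1.5174e+06 m^3


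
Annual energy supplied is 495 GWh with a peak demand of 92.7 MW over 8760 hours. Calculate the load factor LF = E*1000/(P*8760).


LF = 495 * 1000 / (92.7 * 8760) = 0.6096


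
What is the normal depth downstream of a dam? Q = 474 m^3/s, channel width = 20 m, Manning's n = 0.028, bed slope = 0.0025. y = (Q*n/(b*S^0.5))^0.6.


y = (474 * 0.028 / (20 * 0.0025^0.5))^0.6 = 4.7180 m


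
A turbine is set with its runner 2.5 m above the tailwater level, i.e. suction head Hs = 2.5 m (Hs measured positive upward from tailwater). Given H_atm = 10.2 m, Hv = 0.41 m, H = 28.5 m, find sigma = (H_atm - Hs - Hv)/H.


sigma = (10.2 - 2.5 - 0.41) / 28.5 = 0.2558


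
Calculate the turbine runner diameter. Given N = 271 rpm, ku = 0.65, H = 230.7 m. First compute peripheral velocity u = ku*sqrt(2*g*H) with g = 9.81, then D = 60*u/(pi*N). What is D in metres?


u = 0.65 * sqrt(2*9.81*230.7) = 43.7307 m/s
D = 60 * 43.7307 / (pi * 271) = 3.0819 m


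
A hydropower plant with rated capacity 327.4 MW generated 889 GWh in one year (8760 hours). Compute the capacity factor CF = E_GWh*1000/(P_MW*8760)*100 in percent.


CF = 889 * 1000 / (327.4 * 8760) * 100 = 30.9970 %


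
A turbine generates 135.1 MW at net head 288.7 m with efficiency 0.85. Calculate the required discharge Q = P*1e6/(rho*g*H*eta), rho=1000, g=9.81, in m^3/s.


Q = 135.1 * 1e6 / (1000 * 9.81 * 288.7 * 0.85) = 56.1204 m^3/s


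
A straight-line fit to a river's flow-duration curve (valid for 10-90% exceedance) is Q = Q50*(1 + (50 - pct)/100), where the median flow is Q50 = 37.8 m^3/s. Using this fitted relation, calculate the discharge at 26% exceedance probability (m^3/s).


Q = 37.8 * (1 + (50 - 26)/100) = 46.8720 m^3/s


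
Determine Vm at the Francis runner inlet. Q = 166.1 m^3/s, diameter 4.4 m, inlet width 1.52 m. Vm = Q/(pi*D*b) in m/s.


Vm = 166.1 / (pi * 4.4 * 1.52) = 7.9054 m/s


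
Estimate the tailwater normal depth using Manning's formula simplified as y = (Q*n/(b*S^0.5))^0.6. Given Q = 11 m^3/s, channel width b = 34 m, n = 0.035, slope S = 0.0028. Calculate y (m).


y = (11 * 0.035 / (34 * 0.0028^0.5))^0.6 = 0.3965 m


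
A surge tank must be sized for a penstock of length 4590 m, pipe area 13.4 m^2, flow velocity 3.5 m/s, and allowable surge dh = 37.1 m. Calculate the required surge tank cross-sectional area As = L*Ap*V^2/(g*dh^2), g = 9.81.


As = 4590 * 13.4 * 3.5^2 / (9.81 * 37.1^2) = 55.8003 m^2


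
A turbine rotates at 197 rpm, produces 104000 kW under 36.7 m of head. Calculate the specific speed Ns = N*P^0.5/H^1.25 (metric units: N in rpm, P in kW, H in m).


Ns = 197 * 104000^0.5 / 36.7^1.25 = 703.3157


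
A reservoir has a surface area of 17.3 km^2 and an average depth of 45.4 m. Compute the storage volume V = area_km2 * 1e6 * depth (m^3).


V = 17.3 * 1e6 * 45.4 = 7.8542e+08 m^3


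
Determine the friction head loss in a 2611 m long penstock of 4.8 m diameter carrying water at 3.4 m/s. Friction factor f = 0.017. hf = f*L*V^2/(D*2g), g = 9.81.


hf = 0.017 * 2611 * 3.4^2 / (4.8 * 2 * 9.81) = 5.4485 m


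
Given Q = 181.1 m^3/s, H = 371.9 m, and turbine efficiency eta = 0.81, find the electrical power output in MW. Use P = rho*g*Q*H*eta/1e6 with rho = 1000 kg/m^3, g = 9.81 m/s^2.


P = 1000 * 9.81 * 181.1 * 371.9 * 0.81 / 1e6 = 535.1785 MW


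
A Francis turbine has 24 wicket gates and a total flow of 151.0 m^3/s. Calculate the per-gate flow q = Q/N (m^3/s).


q = 151.0 / 24 = 6.2917 m^3/s


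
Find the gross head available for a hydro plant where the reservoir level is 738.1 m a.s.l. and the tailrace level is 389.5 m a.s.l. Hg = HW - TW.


Hg = 738.1 - 389.5 = 348.6000 m


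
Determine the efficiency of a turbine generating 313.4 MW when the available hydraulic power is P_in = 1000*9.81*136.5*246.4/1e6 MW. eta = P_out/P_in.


P_in = 1000 * 9.81 * 136.5 * 246.4 / 1e6 = 329.9456 MW
eta = 313.4 / 329.9456 = 0.9499


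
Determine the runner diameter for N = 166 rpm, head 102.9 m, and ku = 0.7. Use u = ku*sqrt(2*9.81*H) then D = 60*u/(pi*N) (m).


u = 0.7 * sqrt(2*9.81*102.9) = 31.4525 m/s
D = 60 * 31.4525 / (pi * 166) = 3.6187 m


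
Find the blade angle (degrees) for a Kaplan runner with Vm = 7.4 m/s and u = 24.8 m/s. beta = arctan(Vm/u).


beta = arctan(7.4 / 24.8) = 16.6144 degrees


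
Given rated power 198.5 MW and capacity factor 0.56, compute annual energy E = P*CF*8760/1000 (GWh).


E = 198.5 * 0.56 * 8760 / 1000 = 973.7616 GWh


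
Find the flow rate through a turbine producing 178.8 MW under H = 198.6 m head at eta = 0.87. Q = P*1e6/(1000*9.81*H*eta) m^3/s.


Q = 178.8 * 1e6 / (1000 * 9.81 * 198.6 * 0.87) = 105.4873 m^3/s


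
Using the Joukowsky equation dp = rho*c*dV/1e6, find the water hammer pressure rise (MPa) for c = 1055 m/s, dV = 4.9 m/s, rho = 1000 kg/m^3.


dp = 1000 * 1055 * 4.9 / 1e6 = 5.1695 MPa


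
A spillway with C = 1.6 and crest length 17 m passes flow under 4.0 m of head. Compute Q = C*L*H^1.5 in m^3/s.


Q = 1.6 * 17 * 4.0^1.5 = 217.6000 m^3/s


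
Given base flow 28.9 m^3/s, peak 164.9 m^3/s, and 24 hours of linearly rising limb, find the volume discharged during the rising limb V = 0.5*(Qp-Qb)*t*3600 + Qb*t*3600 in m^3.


V = 0.5*(164.9 - 28.9)*24*3600 + 28.9*24*3600 = 8.3722e+06 m^3


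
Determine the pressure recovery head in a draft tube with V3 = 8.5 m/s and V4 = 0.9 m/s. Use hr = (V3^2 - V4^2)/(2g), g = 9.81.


hr = (8.5^2 - 0.9^2) / (2*9.81) = 3.6412 m


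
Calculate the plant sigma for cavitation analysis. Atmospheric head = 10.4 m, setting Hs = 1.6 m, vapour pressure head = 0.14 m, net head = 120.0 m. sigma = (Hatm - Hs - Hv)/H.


sigma = (10.4 - 1.6 - 0.14) / 120.0 = 0.0722


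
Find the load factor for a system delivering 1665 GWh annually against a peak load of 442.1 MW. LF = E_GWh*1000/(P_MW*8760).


LF = 1665 * 1000 / (442.1 * 8760) = 0.4299


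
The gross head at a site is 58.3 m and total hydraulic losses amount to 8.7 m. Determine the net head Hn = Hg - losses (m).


Hn = 58.3 - 8.7 = 49.6000 m


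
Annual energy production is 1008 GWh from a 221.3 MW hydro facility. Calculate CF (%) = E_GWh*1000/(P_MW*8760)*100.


CF = 1008 * 1000 / (221.3 * 8760) * 100 = 51.9966 %


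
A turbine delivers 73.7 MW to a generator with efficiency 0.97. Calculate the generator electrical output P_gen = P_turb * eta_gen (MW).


P_gen = 73.7 * 0.97 = 71.4890 MW


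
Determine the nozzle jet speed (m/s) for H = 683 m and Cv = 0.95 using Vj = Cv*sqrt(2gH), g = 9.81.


Vj = 0.95 * sqrt(2*9.81*683) = 109.9723 m/s


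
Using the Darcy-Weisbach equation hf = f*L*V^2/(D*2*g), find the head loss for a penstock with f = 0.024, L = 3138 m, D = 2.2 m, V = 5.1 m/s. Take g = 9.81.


hf = 0.024 * 3138 * 5.1^2 / (2.2 * 2 * 9.81) = 45.3819 m


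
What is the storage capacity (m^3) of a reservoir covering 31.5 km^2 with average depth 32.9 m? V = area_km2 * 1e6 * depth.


V = 31.5 * 1e6 * 32.9 = 1.0364e+09 m^3


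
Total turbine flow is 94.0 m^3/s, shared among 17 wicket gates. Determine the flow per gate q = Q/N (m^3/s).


q = 94.0 / 17 = 5.5294 m^3/s


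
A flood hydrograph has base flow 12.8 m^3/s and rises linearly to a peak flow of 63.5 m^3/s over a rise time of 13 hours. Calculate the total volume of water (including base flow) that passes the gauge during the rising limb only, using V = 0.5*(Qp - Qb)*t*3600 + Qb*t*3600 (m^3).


V = 0.5*(63.5 - 12.8)*13*3600 + 12.8*13*3600 = 1.7854e+06 m^3
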